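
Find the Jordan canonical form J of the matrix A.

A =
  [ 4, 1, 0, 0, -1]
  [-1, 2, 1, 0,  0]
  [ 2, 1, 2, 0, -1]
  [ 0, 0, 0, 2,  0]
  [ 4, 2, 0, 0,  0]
J_3(2) ⊕ J_1(2) ⊕ J_1(2)

The characteristic polynomial is
  det(x·I − A) = x^5 - 10*x^4 + 40*x^3 - 80*x^2 + 80*x - 32 = (x - 2)^5

Eigenvalues and multiplicities (the geometric multiplicity of λ is n − rank(A − λI), which equals the number of Jordan blocks for λ):
  λ = 2: algebraic multiplicity = 5, geometric multiplicity = 3

Determining the block sizes for each eigenvalue:
  λ = 2: with am = 5 and gm = 3, the partition is not yet determined (e.g. several partitions of 5 into 3 parts exist). Let N = A − (2)·I. Computing rank(N^1) = 2, rank(N^2) = 1, rank(N^3) = 0; the number of blocks of size ≥ j is rank(N^{j−1}) − rank(N^j), giving [3, 1, 1]. So we have 1 block(s) of size 3, 2 block(s) of size 1 → block sizes [3, 1, 1]

Assembling the blocks gives a Jordan form
J =
  [2, 1, 0, 0, 0]
  [0, 2, 1, 0, 0]
  [0, 0, 2, 0, 0]
  [0, 0, 0, 2, 0]
  [0, 0, 0, 0, 2]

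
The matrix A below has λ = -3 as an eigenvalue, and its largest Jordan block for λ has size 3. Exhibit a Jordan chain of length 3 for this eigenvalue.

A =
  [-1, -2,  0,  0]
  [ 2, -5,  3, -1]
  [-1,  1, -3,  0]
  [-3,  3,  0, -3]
A Jordan chain for λ = -3 of length 3:
v_1 = (-6, -6, 3, 9)ᵀ
v_2 = (0, 3, 0, 0)ᵀ
v_3 = (0, 0, 1, 0)ᵀ

Let N = A − (-3)·I. We want v_3 with N^3 v_3 = 0 but N^2 v_3 ≠ 0; then v_{j-1} := N · v_j for j = 3, …, 2.

Pick v_3 = (0, 0, 1, 0)ᵀ.
Then v_2 = N · v_3 = (0, 3, 0, 0)ᵀ.
Then v_1 = N · v_2 = (-6, -6, 3, 9)ᵀ.

Sanity check: (A − (-3)·I) v_1 = (0, 0, 0, 0)ᵀ = 0. ✓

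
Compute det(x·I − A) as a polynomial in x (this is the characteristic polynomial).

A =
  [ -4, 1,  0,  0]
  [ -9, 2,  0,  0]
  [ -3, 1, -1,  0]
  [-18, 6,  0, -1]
x^4 + 4*x^3 + 6*x^2 + 4*x + 1

Expanding det(x·I − A) (e.g. by cofactor expansion or by noting that A is similar to its Jordan form J, which has the same characteristic polynomial as A) gives
  χ_A(x) = x^4 + 4*x^3 + 6*x^2 + 4*x + 1
which factors as (x + 1)^4. The eigenvalues (with algebraic multiplicities) are λ = -1 with multiplicity 4.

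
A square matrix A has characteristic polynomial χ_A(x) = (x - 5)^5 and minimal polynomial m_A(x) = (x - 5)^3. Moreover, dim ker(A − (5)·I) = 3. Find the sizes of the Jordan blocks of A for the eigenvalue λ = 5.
Block sizes for λ = 5: [3, 1, 1]

Step 1 — from the characteristic polynomial, algebraic multiplicity of λ = 5 is 5. From dim ker(A − (5)·I) = 3, there are exactly 3 Jordan blocks for λ = 5.
Step 2 — from the minimal polynomial, the factor (x − 5)^3 tells us the largest block for λ = 5 has size 3.
Step 3 — with total size 5, 3 blocks, and largest block 3, the block sizes (in nonincreasing order) are [3, 1, 1].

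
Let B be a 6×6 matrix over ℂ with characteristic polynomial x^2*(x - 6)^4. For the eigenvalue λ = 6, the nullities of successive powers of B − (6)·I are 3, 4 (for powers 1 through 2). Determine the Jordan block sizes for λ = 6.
Block sizes for λ = 6: [2, 1, 1]

From the dimensions of kernels of powers, the number of Jordan blocks of size at least j is d_j − d_{j−1} where d_j = dim ker(N^j) (with d_0 = 0). Computing the differences gives [3, 1].
The number of blocks of size exactly k is (#blocks of size ≥ k) − (#blocks of size ≥ k + 1), so the partition is: 2 block(s) of size 1, 1 block(s) of size 2.
In nonincreasing order the block sizes are [2, 1, 1].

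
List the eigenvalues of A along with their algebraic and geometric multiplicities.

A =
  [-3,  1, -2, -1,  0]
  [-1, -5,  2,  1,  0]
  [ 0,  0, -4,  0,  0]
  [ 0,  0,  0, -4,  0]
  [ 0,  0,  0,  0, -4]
λ = -4: alg = 5, geom = 4

Step 1 — factor the characteristic polynomial to read off the algebraic multiplicities:
  χ_A(x) = (x + 4)^5

Step 2 — compute geometric multiplicities via the rank-nullity identity g(λ) = n − rank(A − λI):
  rank(A − (-4)·I) = 1, so dim ker(A − (-4)·I) = n − 1 = 4

Summary:
  λ = -4: algebraic multiplicity = 5, geometric multiplicity = 4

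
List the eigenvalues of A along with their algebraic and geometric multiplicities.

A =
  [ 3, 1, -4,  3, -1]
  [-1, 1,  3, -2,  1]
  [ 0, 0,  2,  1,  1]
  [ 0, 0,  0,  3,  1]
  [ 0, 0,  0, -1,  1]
λ = 2: alg = 5, geom = 2

Step 1 — factor the characteristic polynomial to read off the algebraic multiplicities:
  χ_A(x) = (x - 2)^5

Step 2 — compute geometric multiplicities via the rank-nullity identity g(λ) = n − rank(A − λI):
  rank(A − (2)·I) = 3, so dim ker(A − (2)·I) = n − 3 = 2

Summary:
  λ = 2: algebraic multiplicity = 5, geometric multiplicity = 2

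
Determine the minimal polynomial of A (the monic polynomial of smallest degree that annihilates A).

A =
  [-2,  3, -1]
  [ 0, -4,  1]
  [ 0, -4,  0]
x^3 + 6*x^2 + 12*x + 8

The characteristic polynomial is χ_A(x) = (x + 2)^3, so the eigenvalues are known. The minimal polynomial is
  m_A(x) = Π_λ (x − λ)^{k_λ}
where k_λ is the size of the *largest* Jordan block for λ (equivalently, the smallest k with (A − λI)^k v = 0 for every generalised eigenvector v of λ).

  λ = -2: largest Jordan block has size 3, contributing (x + 2)^3

So m_A(x) = (x + 2)^3 = x^3 + 6*x^2 + 12*x + 8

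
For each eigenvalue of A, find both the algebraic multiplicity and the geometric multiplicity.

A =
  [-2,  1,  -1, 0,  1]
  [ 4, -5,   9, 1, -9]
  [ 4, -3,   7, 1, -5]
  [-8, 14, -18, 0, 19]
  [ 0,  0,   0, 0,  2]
λ = -2: alg = 2, geom = 1; λ = 2: alg = 3, geom = 1

Step 1 — factor the characteristic polynomial to read off the algebraic multiplicities:
  χ_A(x) = (x - 2)^3*(x + 2)^2

Step 2 — compute geometric multiplicities via the rank-nullity identity g(λ) = n − rank(A − λI):
  rank(A − (-2)·I) = 4, so dim ker(A − (-2)·I) = n − 4 = 1
  rank(A − (2)·I) = 4, so dim ker(A − (2)·I) = n − 4 = 1

Summary:
  λ = -2: algebraic multiplicity = 2, geometric multiplicity = 1
  λ = 2: algebraic multiplicity = 3, geometric multiplicity = 1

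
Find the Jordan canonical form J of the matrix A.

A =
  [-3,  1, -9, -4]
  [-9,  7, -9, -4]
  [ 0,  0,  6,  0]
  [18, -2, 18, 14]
J_2(6) ⊕ J_1(6) ⊕ J_1(6)

The characteristic polynomial is
  det(x·I − A) = x^4 - 24*x^3 + 216*x^2 - 864*x + 1296 = (x - 6)^4

Eigenvalues and multiplicities (the geometric multiplicity of λ is n − rank(A − λI), which equals the number of Jordan blocks for λ):
  λ = 6: algebraic multiplicity = 4, geometric multiplicity = 3

Determining the block sizes for each eigenvalue:
  λ = 6: 3 blocks summing to 4 forces exactly one block of size 2 and the rest size 1 → block sizes [2, 1, 1]

Assembling the blocks gives a Jordan form
J =
  [6, 1, 0, 0]
  [0, 6, 0, 0]
  [0, 0, 6, 0]
  [0, 0, 0, 6]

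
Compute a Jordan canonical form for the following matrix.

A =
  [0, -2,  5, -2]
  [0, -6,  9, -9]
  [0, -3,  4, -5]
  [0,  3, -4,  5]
J_3(0) ⊕ J_1(3)

The characteristic polynomial is
  det(x·I − A) = x^4 - 3*x^3 = x^3*(x - 3)

Eigenvalues and multiplicities (the geometric multiplicity of λ is n − rank(A − λI), which equals the number of Jordan blocks for λ):
  λ = 0: algebraic multiplicity = 3, geometric multiplicity = 1
  λ = 3: algebraic multiplicity = 1, geometric multiplicity = 1

Determining the block sizes for each eigenvalue:
  λ = 0: one block (gm = 1), so the single block has size am = 3 → block sizes [3]
  λ = 3: one block (gm = 1), so the single block has size am = 1 → block sizes [1]

Assembling the blocks gives a Jordan form
J =
  [0, 1, 0, 0]
  [0, 0, 1, 0]
  [0, 0, 0, 0]
  [0, 0, 0, 3]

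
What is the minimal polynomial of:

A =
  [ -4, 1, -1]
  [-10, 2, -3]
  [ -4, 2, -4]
x^3 + 6*x^2 + 12*x + 8

The characteristic polynomial is χ_A(x) = (x + 2)^3, so the eigenvalues are known. The minimal polynomial is
  m_A(x) = Π_λ (x − λ)^{k_λ}
where k_λ is the size of the *largest* Jordan block for λ (equivalently, the smallest k with (A − λI)^k v = 0 for every generalised eigenvector v of λ).

  λ = -2: largest Jordan block has size 3, contributing (x + 2)^3

So m_A(x) = (x + 2)^3 = x^3 + 6*x^2 + 12*x + 8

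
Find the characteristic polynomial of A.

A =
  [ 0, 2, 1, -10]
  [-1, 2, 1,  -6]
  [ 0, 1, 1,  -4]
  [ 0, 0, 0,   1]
x^4 - 4*x^3 + 6*x^2 - 4*x + 1

Expanding det(x·I − A) (e.g. by cofactor expansion or by noting that A is similar to its Jordan form J, which has the same characteristic polynomial as A) gives
  χ_A(x) = x^4 - 4*x^3 + 6*x^2 - 4*x + 1
which factors as (x - 1)^4. The eigenvalues (with algebraic multiplicities) are λ = 1 with multiplicity 4.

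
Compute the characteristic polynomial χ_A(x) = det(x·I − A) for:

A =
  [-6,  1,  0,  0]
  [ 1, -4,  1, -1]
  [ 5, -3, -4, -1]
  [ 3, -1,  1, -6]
x^4 + 20*x^3 + 150*x^2 + 500*x + 625

Expanding det(x·I − A) (e.g. by cofactor expansion or by noting that A is similar to its Jordan form J, which has the same characteristic polynomial as A) gives
  χ_A(x) = x^4 + 20*x^3 + 150*x^2 + 500*x + 625
which factors as (x + 5)^4. The eigenvalues (with algebraic multiplicities) are λ = -5 with multiplicity 4.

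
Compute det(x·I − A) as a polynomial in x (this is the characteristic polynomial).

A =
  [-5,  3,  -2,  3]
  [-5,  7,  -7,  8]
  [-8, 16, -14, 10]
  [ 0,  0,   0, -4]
x^4 + 16*x^3 + 96*x^2 + 256*x + 256

Expanding det(x·I − A) (e.g. by cofactor expansion or by noting that A is similar to its Jordan form J, which has the same characteristic polynomial as A) gives
  χ_A(x) = x^4 + 16*x^3 + 96*x^2 + 256*x + 256
which factors as (x + 4)^4. The eigenvalues (with algebraic multiplicities) are λ = -4 with multiplicity 4.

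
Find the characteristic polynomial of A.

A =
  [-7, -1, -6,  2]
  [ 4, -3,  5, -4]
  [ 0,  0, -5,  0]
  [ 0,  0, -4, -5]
x^4 + 20*x^3 + 150*x^2 + 500*x + 625

Expanding det(x·I − A) (e.g. by cofactor expansion or by noting that A is similar to its Jordan form J, which has the same characteristic polynomial as A) gives
  χ_A(x) = x^4 + 20*x^3 + 150*x^2 + 500*x + 625
which factors as (x + 5)^4. The eigenvalues (with algebraic multiplicities) are λ = -5 with multiplicity 4.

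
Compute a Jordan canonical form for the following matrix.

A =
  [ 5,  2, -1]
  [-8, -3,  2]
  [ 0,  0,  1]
J_2(1) ⊕ J_1(1)

The characteristic polynomial is
  det(x·I − A) = x^3 - 3*x^2 + 3*x - 1 = (x - 1)^3

Eigenvalues and multiplicities (the geometric multiplicity of λ is n − rank(A − λI), which equals the number of Jordan blocks for λ):
  λ = 1: algebraic multiplicity = 3, geometric multiplicity = 2

Determining the block sizes for each eigenvalue:
  λ = 1: 2 blocks summing to 3 forces exactly one block of size 2 and the rest size 1 → block sizes [2, 1]

Assembling the blocks gives a Jordan form
J =
  [1, 1, 0]
  [0, 1, 0]
  [0, 0, 1]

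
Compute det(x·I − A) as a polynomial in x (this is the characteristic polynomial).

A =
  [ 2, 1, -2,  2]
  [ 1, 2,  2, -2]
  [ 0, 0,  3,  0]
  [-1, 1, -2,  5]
x^4 - 12*x^3 + 54*x^2 - 108*x + 81

Expanding det(x·I − A) (e.g. by cofactor expansion or by noting that A is similar to its Jordan form J, which has the same characteristic polynomial as A) gives
  χ_A(x) = x^4 - 12*x^3 + 54*x^2 - 108*x + 81
which factors as (x - 3)^4. The eigenvalues (with algebraic multiplicities) are λ = 3 with multiplicity 4.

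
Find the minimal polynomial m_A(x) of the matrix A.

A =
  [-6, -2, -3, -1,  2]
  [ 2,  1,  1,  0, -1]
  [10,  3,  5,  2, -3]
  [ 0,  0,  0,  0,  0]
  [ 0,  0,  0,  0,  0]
x^3

The characteristic polynomial is χ_A(x) = x^5, so the eigenvalues are known. The minimal polynomial is
  m_A(x) = Π_λ (x − λ)^{k_λ}
where k_λ is the size of the *largest* Jordan block for λ (equivalently, the smallest k with (A − λI)^k v = 0 for every generalised eigenvector v of λ).

  λ = 0: largest Jordan block has size 3, contributing (x − 0)^3

So m_A(x) = x^3 = x^3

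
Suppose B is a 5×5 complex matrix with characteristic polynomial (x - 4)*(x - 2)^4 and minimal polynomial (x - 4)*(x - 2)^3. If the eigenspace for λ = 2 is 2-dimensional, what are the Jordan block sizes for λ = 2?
Block sizes for λ = 2: [3, 1]

Step 1 — from the characteristic polynomial, algebraic multiplicity of λ = 2 is 4. From dim ker(B − (2)·I) = 2, there are exactly 2 Jordan blocks for λ = 2.
Step 2 — from the minimal polynomial, the factor (x − 2)^3 tells us the largest block for λ = 2 has size 3.
Step 3 — with total size 4, 2 blocks, and largest block 3, the block sizes (in nonincreasing order) are [3, 1].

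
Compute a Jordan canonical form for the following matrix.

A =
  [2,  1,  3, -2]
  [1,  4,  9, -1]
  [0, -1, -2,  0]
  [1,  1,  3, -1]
J_1(0) ⊕ J_3(1)

The characteristic polynomial is
  det(x·I − A) = x^4 - 3*x^3 + 3*x^2 - x = x*(x - 1)^3

Eigenvalues and multiplicities (the geometric multiplicity of λ is n − rank(A − λI), which equals the number of Jordan blocks for λ):
  λ = 0: algebraic multiplicity = 1, geometric multiplicity = 1
  λ = 1: algebraic multiplicity = 3, geometric multiplicity = 1

Determining the block sizes for each eigenvalue:
  λ = 0: one block (gm = 1), so the single block has size am = 1 → block sizes [1]
  λ = 1: one block (gm = 1), so the single block has size am = 3 → block sizes [3]

Assembling the blocks gives a Jordan form
J =
  [0, 0, 0, 0]
  [0, 1, 1, 0]
  [0, 0, 1, 1]
  [0, 0, 0, 1]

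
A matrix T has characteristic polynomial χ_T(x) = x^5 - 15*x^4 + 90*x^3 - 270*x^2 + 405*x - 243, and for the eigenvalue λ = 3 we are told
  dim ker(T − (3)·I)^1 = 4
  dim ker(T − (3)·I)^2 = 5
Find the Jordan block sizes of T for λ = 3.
Block sizes for λ = 3: [2, 1, 1, 1]

From the dimensions of kernels of powers, the number of Jordan blocks of size at least j is d_j − d_{j−1} where d_j = dim ker(N^j) (with d_0 = 0). Computing the differences gives [4, 1].
The number of blocks of size exactly k is (#blocks of size ≥ k) − (#blocks of size ≥ k + 1), so the partition is: 3 block(s) of size 1, 1 block(s) of size 2.
In nonincreasing order the block sizes are [2, 1, 1, 1].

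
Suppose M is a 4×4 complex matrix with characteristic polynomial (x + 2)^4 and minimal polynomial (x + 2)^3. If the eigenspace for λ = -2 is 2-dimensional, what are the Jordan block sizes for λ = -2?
Block sizes for λ = -2: [3, 1]

Step 1 — from the characteristic polynomial, algebraic multiplicity of λ = -2 is 4. From dim ker(M − (-2)·I) = 2, there are exactly 2 Jordan blocks for λ = -2.
Step 2 — from the minimal polynomial, the factor (x + 2)^3 tells us the largest block for λ = -2 has size 3.
Step 3 — with total size 4, 2 blocks, and largest block 3, the block sizes (in nonincreasing order) are [3, 1].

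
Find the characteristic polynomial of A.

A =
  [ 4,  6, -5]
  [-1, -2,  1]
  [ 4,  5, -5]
x^3 + 3*x^2 + 3*x + 1

Expanding det(x·I − A) (e.g. by cofactor expansion or by noting that A is similar to its Jordan form J, which has the same characteristic polynomial as A) gives
  χ_A(x) = x^3 + 3*x^2 + 3*x + 1
which factors as (x + 1)^3. The eigenvalues (with algebraic multiplicities) are λ = -1 with multiplicity 3.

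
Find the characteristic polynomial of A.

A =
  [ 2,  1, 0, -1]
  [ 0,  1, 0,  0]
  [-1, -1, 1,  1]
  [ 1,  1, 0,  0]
x^4 - 4*x^3 + 6*x^2 - 4*x + 1

Expanding det(x·I − A) (e.g. by cofactor expansion or by noting that A is similar to its Jordan form J, which has the same characteristic polynomial as A) gives
  χ_A(x) = x^4 - 4*x^3 + 6*x^2 - 4*x + 1
which factors as (x - 1)^4. The eigenvalues (with algebraic multiplicities) are λ = 1 with multiplicity 4.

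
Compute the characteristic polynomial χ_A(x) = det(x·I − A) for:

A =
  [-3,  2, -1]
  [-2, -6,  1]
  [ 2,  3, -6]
x^3 + 15*x^2 + 75*x + 125

Expanding det(x·I − A) (e.g. by cofactor expansion or by noting that A is similar to its Jordan form J, which has the same characteristic polynomial as A) gives
  χ_A(x) = x^3 + 15*x^2 + 75*x + 125
which factors as (x + 5)^3. The eigenvalues (with algebraic multiplicities) are λ = -5 with multiplicity 3.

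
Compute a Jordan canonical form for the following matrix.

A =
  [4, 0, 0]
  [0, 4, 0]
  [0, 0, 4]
J_1(4) ⊕ J_1(4) ⊕ J_1(4)

The characteristic polynomial is
  det(x·I − A) = x^3 - 12*x^2 + 48*x - 64 = (x - 4)^3

Eigenvalues and multiplicities (the geometric multiplicity of λ is n − rank(A − λI), which equals the number of Jordan blocks for λ):
  λ = 4: algebraic multiplicity = 3, geometric multiplicity = 3

Determining the block sizes for each eigenvalue:
  λ = 4: gm = am = 3, so every block has size 1 → block sizes [1, 1, 1]

Assembling the blocks gives a Jordan form
J =
  [4, 0, 0]
  [0, 4, 0]
  [0, 0, 4]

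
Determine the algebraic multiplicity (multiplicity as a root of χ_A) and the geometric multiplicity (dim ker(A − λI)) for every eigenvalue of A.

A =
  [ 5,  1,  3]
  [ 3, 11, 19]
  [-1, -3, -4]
λ = 4: alg = 3, geom = 1

Step 1 — factor the characteristic polynomial to read off the algebraic multiplicities:
  χ_A(x) = (x - 4)^3

Step 2 — compute geometric multiplicities via the rank-nullity identity g(λ) = n − rank(A − λI):
  rank(A − (4)·I) = 2, so dim ker(A − (4)·I) = n − 2 = 1

Summary:
  λ = 4: algebraic multiplicity = 3, geometric multiplicity = 1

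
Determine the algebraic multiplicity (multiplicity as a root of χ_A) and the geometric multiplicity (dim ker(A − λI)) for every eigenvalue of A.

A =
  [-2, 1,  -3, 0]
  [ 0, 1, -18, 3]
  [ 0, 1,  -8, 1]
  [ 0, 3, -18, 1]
λ = -2: alg = 4, geom = 2

Step 1 — factor the characteristic polynomial to read off the algebraic multiplicities:
  χ_A(x) = (x + 2)^4

Step 2 — compute geometric multiplicities via the rank-nullity identity g(λ) = n − rank(A − λI):
  rank(A − (-2)·I) = 2, so dim ker(A − (-2)·I) = n − 2 = 2

Summary:
  λ = -2: algebraic multiplicity = 4, geometric multiplicity = 2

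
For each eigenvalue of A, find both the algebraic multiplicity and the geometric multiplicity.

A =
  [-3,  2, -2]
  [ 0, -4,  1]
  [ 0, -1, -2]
λ = -3: alg = 3, geom = 2

Step 1 — factor the characteristic polynomial to read off the algebraic multiplicities:
  χ_A(x) = (x + 3)^3

Step 2 — compute geometric multiplicities via the rank-nullity identity g(λ) = n − rank(A − λI):
  rank(A − (-3)·I) = 1, so dim ker(A − (-3)·I) = n − 1 = 2

Summary:
  λ = -3: algebraic multiplicity = 3, geometric multiplicity = 2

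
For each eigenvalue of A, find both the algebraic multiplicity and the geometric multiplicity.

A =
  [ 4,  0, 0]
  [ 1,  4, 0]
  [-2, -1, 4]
λ = 4: alg = 3, geom = 1

Step 1 — factor the characteristic polynomial to read off the algebraic multiplicities:
  χ_A(x) = (x - 4)^3

Step 2 — compute geometric multiplicities via the rank-nullity identity g(λ) = n − rank(A − λI):
  rank(A − (4)·I) = 2, so dim ker(A − (4)·I) = n − 2 = 1

Summary:
  λ = 4: algebraic multiplicity = 3, geometric multiplicity = 1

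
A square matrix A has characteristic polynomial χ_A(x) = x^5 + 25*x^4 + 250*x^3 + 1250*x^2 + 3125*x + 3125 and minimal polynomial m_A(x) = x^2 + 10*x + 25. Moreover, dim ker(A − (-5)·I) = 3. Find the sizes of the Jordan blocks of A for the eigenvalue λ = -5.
Block sizes for λ = -5: [2, 2, 1]

Step 1 — from the characteristic polynomial, algebraic multiplicity of λ = -5 is 5. From dim ker(A − (-5)·I) = 3, there are exactly 3 Jordan blocks for λ = -5.
Step 2 — from the minimal polynomial, the factor (x + 5)^2 tells us the largest block for λ = -5 has size 2.
Step 3 — with total size 5, 3 blocks, and largest block 2, the block sizes (in nonincreasing order) are [2, 2, 1].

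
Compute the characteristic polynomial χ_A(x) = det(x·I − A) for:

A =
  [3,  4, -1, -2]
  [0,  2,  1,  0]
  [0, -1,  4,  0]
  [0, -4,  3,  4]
x^4 - 13*x^3 + 63*x^2 - 135*x + 108

Expanding det(x·I − A) (e.g. by cofactor expansion or by noting that A is similar to its Jordan form J, which has the same characteristic polynomial as A) gives
  χ_A(x) = x^4 - 13*x^3 + 63*x^2 - 135*x + 108
which factors as (x - 4)*(x - 3)^3. The eigenvalues (with algebraic multiplicities) are λ = 3 with multiplicity 3, λ = 4 with multiplicity 1.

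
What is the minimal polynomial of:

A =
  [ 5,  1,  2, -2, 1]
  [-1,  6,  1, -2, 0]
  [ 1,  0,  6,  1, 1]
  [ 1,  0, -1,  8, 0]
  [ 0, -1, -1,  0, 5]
x^3 - 18*x^2 + 108*x - 216

The characteristic polynomial is χ_A(x) = (x - 6)^5, so the eigenvalues are known. The minimal polynomial is
  m_A(x) = Π_λ (x − λ)^{k_λ}
where k_λ is the size of the *largest* Jordan block for λ (equivalently, the smallest k with (A − λI)^k v = 0 for every generalised eigenvector v of λ).

  λ = 6: largest Jordan block has size 3, contributing (x − 6)^3

So m_A(x) = (x - 6)^3 = x^3 - 18*x^2 + 108*x - 216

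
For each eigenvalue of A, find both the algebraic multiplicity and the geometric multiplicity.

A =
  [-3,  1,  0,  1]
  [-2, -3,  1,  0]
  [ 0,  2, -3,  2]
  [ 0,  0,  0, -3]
λ = -3: alg = 4, geom = 2

Step 1 — factor the characteristic polynomial to read off the algebraic multiplicities:
  χ_A(x) = (x + 3)^4

Step 2 — compute geometric multiplicities via the rank-nullity identity g(λ) = n − rank(A − λI):
  rank(A − (-3)·I) = 2, so dim ker(A − (-3)·I) = n − 2 = 2

Summary:
  λ = -3: algebraic multiplicity = 4, geometric multiplicity = 2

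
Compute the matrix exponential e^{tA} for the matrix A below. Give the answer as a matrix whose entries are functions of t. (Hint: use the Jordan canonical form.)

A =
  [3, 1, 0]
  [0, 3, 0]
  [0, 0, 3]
e^{tA} =
  [exp(3*t), t*exp(3*t), 0]
  [0, exp(3*t), 0]
  [0, 0, exp(3*t)]

Strategy: write A = P · J · P⁻¹ where J is a Jordan canonical form, so e^{tA} = P · e^{tJ} · P⁻¹, and e^{tJ} can be computed block-by-block.

A has Jordan form
J =
  [3, 1, 0]
  [0, 3, 0]
  [0, 0, 3]
(up to reordering of blocks).

Per-block formulas:
  For a 2×2 Jordan block J_2(3): exp(t · J_2(3)) = e^(3t)·(I + t·N), where N is the 2×2 nilpotent shift.
  For a 1×1 block at λ = 3: exp(t · [3]) = [e^(3t)].

After assembling e^{tJ} and conjugating by P, we get:

e^{tA} =
  [exp(3*t), t*exp(3*t), 0]
  [0, exp(3*t), 0]
  [0, 0, exp(3*t)]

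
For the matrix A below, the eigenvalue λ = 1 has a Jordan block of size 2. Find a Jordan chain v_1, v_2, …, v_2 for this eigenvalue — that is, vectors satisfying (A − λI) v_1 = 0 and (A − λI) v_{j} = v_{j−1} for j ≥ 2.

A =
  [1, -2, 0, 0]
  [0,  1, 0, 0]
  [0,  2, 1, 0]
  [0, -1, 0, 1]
A Jordan chain for λ = 1 of length 2:
v_1 = (-2, 0, 2, -1)ᵀ
v_2 = (0, 1, 0, 0)ᵀ

Let N = A − (1)·I. We want v_2 with N^2 v_2 = 0 but N^1 v_2 ≠ 0; then v_{j-1} := N · v_j for j = 2, …, 2.

Pick v_2 = (0, 1, 0, 0)ᵀ.
Then v_1 = N · v_2 = (-2, 0, 2, -1)ᵀ.

Sanity check: (A − (1)·I) v_1 = (0, 0, 0, 0)ᵀ = 0. ✓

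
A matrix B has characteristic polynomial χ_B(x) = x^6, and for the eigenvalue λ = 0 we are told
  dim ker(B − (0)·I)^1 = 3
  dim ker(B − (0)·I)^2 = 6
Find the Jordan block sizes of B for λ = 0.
Block sizes for λ = 0: [2, 2, 2]

From the dimensions of kernels of powers, the number of Jordan blocks of size at least j is d_j − d_{j−1} where d_j = dim ker(N^j) (with d_0 = 0). Computing the differences gives [3, 3].
The number of blocks of size exactly k is (#blocks of size ≥ k) − (#blocks of size ≥ k + 1), so the partition is: 3 block(s) of size 2.
In nonincreasing order the block sizes are [2, 2, 2].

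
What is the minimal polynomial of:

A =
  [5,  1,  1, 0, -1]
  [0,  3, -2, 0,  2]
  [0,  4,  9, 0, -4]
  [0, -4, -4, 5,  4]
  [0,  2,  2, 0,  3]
x^2 - 10*x + 25

The characteristic polynomial is χ_A(x) = (x - 5)^5, so the eigenvalues are known. The minimal polynomial is
  m_A(x) = Π_λ (x − λ)^{k_λ}
where k_λ is the size of the *largest* Jordan block for λ (equivalently, the smallest k with (A − λI)^k v = 0 for every generalised eigenvector v of λ).

  λ = 5: largest Jordan block has size 2, contributing (x − 5)^2

So m_A(x) = (x - 5)^2 = x^2 - 10*x + 25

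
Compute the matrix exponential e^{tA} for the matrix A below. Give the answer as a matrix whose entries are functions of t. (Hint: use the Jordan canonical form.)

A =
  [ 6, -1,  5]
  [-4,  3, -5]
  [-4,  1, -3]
e^{tA} =
  [4*t*exp(2*t) + exp(2*t), -t*exp(2*t), 5*t*exp(2*t)]
  [-4*t*exp(2*t), t*exp(2*t) + exp(2*t), -5*t*exp(2*t)]
  [-4*t*exp(2*t), t*exp(2*t), -5*t*exp(2*t) + exp(2*t)]

Strategy: write A = P · J · P⁻¹ where J is a Jordan canonical form, so e^{tA} = P · e^{tJ} · P⁻¹, and e^{tJ} can be computed block-by-block.

A has Jordan form
J =
  [2, 1, 0]
  [0, 2, 0]
  [0, 0, 2]
(up to reordering of blocks).

Per-block formulas:
  For a 2×2 Jordan block J_2(2): exp(t · J_2(2)) = e^(2t)·(I + t·N), where N is the 2×2 nilpotent shift.
  For a 1×1 block at λ = 2: exp(t · [2]) = [e^(2t)].

After assembling e^{tJ} and conjugating by P, we get:

e^{tA} =
  [4*t*exp(2*t) + exp(2*t), -t*exp(2*t), 5*t*exp(2*t)]
  [-4*t*exp(2*t), t*exp(2*t) + exp(2*t), -5*t*exp(2*t)]
  [-4*t*exp(2*t), t*exp(2*t), -5*t*exp(2*t) + exp(2*t)]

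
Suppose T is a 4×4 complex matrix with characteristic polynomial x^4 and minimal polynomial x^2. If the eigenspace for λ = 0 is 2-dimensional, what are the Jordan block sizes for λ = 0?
Block sizes for λ = 0: [2, 2]

Step 1 — from the characteristic polynomial, algebraic multiplicity of λ = 0 is 4. From dim ker(T − (0)·I) = 2, there are exactly 2 Jordan blocks for λ = 0.
Step 2 — from the minimal polynomial, the factor (x − 0)^2 tells us the largest block for λ = 0 has size 2.
Step 3 — with total size 4, 2 blocks, and largest block 2, the block sizes (in nonincreasing order) are [2, 2].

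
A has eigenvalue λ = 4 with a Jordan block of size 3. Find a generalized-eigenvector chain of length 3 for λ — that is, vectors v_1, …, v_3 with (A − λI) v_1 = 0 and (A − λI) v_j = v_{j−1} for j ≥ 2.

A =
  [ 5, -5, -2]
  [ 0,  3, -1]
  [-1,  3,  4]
A Jordan chain for λ = 4 of length 3:
v_1 = (3, 1, -1)ᵀ
v_2 = (1, 0, -1)ᵀ
v_3 = (1, 0, 0)ᵀ

Let N = A − (4)·I. We want v_3 with N^3 v_3 = 0 but N^2 v_3 ≠ 0; then v_{j-1} := N · v_j for j = 3, …, 2.

Pick v_3 = (1, 0, 0)ᵀ.
Then v_2 = N · v_3 = (1, 0, -1)ᵀ.
Then v_1 = N · v_2 = (3, 1, -1)ᵀ.

Sanity check: (A − (4)·I) v_1 = (0, 0, 0)ᵀ = 0. ✓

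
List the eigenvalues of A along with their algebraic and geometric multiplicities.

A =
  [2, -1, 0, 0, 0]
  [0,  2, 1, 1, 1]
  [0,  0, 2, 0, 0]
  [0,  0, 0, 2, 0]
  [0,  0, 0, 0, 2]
λ = 2: alg = 5, geom = 3

Step 1 — factor the characteristic polynomial to read off the algebraic multiplicities:
  χ_A(x) = (x - 2)^5

Step 2 — compute geometric multiplicities via the rank-nullity identity g(λ) = n − rank(A − λI):
  rank(A − (2)·I) = 2, so dim ker(A − (2)·I) = n − 2 = 3

Summary:
  λ = 2: algebraic multiplicity = 5, geometric multiplicity = 3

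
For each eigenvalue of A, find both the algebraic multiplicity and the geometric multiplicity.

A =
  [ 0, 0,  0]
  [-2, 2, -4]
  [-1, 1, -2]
λ = 0: alg = 3, geom = 2

Step 1 — factor the characteristic polynomial to read off the algebraic multiplicities:
  χ_A(x) = x^3

Step 2 — compute geometric multiplicities via the rank-nullity identity g(λ) = n − rank(A − λI):
  rank(A − (0)·I) = 1, so dim ker(A − (0)·I) = n − 1 = 2

Summary:
  λ = 0: algebraic multiplicity = 3, geometric multiplicity = 2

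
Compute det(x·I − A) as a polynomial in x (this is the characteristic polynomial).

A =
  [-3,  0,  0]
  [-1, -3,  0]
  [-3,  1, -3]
x^3 + 9*x^2 + 27*x + 27

Expanding det(x·I − A) (e.g. by cofactor expansion or by noting that A is similar to its Jordan form J, which has the same characteristic polynomial as A) gives
  χ_A(x) = x^3 + 9*x^2 + 27*x + 27
which factors as (x + 3)^3. The eigenvalues (with algebraic multiplicities) are λ = -3 with multiplicity 3.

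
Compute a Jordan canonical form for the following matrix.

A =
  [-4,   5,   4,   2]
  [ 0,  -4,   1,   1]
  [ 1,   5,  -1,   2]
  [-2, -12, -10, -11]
J_3(-5) ⊕ J_1(-5)

The characteristic polynomial is
  det(x·I − A) = x^4 + 20*x^3 + 150*x^2 + 500*x + 625 = (x + 5)^4

Eigenvalues and multiplicities (the geometric multiplicity of λ is n − rank(A − λI), which equals the number of Jordan blocks for λ):
  λ = -5: algebraic multiplicity = 4, geometric multiplicity = 2

Determining the block sizes for each eigenvalue:
  λ = -5: with am = 4 and gm = 2, the partition is not yet determined (e.g. several partitions of 4 into 2 parts exist). Let N = A − (-5)·I. Computing rank(N^1) = 2, rank(N^2) = 1, rank(N^3) = 0; the number of blocks of size ≥ j is rank(N^{j−1}) − rank(N^j), giving [2, 1, 1]. So we have 1 block(s) of size 3, 1 block(s) of size 1 → block sizes [3, 1]

Assembling the blocks gives a Jordan form
J =
  [-5,  1,  0,  0]
  [ 0, -5,  1,  0]
  [ 0,  0, -5,  0]
  [ 0,  0,  0, -5]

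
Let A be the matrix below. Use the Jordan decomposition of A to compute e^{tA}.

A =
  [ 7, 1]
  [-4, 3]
e^{tA} =
  [2*t*exp(5*t) + exp(5*t), t*exp(5*t)]
  [-4*t*exp(5*t), -2*t*exp(5*t) + exp(5*t)]

Strategy: write A = P · J · P⁻¹ where J is a Jordan canonical form, so e^{tA} = P · e^{tJ} · P⁻¹, and e^{tJ} can be computed block-by-block.

A has Jordan form
J =
  [5, 1]
  [0, 5]
(up to reordering of blocks).

Per-block formulas:
  For a 2×2 Jordan block J_2(5): exp(t · J_2(5)) = e^(5t)·(I + t·N), where N is the 2×2 nilpotent shift.

After assembling e^{tJ} and conjugating by P, we get:

e^{tA} =
  [2*t*exp(5*t) + exp(5*t), t*exp(5*t)]
  [-4*t*exp(5*t), -2*t*exp(5*t) + exp(5*t)]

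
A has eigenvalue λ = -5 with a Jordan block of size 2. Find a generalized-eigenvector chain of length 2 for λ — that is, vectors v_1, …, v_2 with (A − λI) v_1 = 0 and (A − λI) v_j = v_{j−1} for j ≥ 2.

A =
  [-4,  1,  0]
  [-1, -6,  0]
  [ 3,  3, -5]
A Jordan chain for λ = -5 of length 2:
v_1 = (1, -1, 3)ᵀ
v_2 = (1, 0, 0)ᵀ

Let N = A − (-5)·I. We want v_2 with N^2 v_2 = 0 but N^1 v_2 ≠ 0; then v_{j-1} := N · v_j for j = 2, …, 2.

Pick v_2 = (1, 0, 0)ᵀ.
Then v_1 = N · v_2 = (1, -1, 3)ᵀ.

Sanity check: (A − (-5)·I) v_1 = (0, 0, 0)ᵀ = 0. ✓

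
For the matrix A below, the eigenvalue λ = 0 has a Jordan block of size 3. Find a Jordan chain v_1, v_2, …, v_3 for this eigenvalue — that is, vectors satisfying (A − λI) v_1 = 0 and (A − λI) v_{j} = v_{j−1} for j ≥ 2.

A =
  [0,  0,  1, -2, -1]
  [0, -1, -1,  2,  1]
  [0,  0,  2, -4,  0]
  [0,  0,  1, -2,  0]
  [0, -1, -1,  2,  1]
A Jordan chain for λ = 0 of length 3:
v_1 = (1, 0, 0, 0, 0)ᵀ
v_2 = (0, -1, 0, 0, -1)ᵀ
v_3 = (0, 1, 0, 0, 0)ᵀ

Let N = A − (0)·I. We want v_3 with N^3 v_3 = 0 but N^2 v_3 ≠ 0; then v_{j-1} := N · v_j for j = 3, …, 2.

Pick v_3 = (0, 1, 0, 0, 0)ᵀ.
Then v_2 = N · v_3 = (0, -1, 0, 0, -1)ᵀ.
Then v_1 = N · v_2 = (1, 0, 0, 0, 0)ᵀ.

Sanity check: (A − (0)·I) v_1 = (0, 0, 0, 0, 0)ᵀ = 0. ✓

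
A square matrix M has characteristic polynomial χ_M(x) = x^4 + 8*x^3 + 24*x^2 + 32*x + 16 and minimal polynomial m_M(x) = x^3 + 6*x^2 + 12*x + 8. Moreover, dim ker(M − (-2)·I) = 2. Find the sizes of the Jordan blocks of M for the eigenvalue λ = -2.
Block sizes for λ = -2: [3, 1]

Step 1 — from the characteristic polynomial, algebraic multiplicity of λ = -2 is 4. From dim ker(M − (-2)·I) = 2, there are exactly 2 Jordan blocks for λ = -2.
Step 2 — from the minimal polynomial, the factor (x + 2)^3 tells us the largest block for λ = -2 has size 3.
Step 3 — with total size 4, 2 blocks, and largest block 3, the block sizes (in nonincreasing order) are [3, 1].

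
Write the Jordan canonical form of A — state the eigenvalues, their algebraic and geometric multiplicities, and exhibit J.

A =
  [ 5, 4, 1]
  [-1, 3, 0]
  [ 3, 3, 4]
J_3(4)

The characteristic polynomial is
  det(x·I − A) = x^3 - 12*x^2 + 48*x - 64 = (x - 4)^3

Eigenvalues and multiplicities (the geometric multiplicity of λ is n − rank(A − λI), which equals the number of Jordan blocks for λ):
  λ = 4: algebraic multiplicity = 3, geometric multiplicity = 1

Determining the block sizes for each eigenvalue:
  λ = 4: one block (gm = 1), so the single block has size am = 3 → block sizes [3]

Assembling the blocks gives a Jordan form
J =
  [4, 1, 0]
  [0, 4, 1]
  [0, 0, 4]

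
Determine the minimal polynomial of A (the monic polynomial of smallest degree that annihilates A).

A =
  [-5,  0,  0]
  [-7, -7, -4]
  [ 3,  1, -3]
x^3 + 15*x^2 + 75*x + 125

The characteristic polynomial is χ_A(x) = (x + 5)^3, so the eigenvalues are known. The minimal polynomial is
  m_A(x) = Π_λ (x − λ)^{k_λ}
where k_λ is the size of the *largest* Jordan block for λ (equivalently, the smallest k with (A − λI)^k v = 0 for every generalised eigenvector v of λ).

  λ = -5: largest Jordan block has size 3, contributing (x + 5)^3

So m_A(x) = (x + 5)^3 = x^3 + 15*x^2 + 75*x + 125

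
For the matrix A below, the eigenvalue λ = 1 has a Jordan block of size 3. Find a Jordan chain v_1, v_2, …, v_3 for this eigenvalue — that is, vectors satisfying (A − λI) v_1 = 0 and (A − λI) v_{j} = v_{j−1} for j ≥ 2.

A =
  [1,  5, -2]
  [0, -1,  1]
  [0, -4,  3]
A Jordan chain for λ = 1 of length 3:
v_1 = (-2, 0, 0)ᵀ
v_2 = (5, -2, -4)ᵀ
v_3 = (0, 1, 0)ᵀ

Let N = A − (1)·I. We want v_3 with N^3 v_3 = 0 but N^2 v_3 ≠ 0; then v_{j-1} := N · v_j for j = 3, …, 2.

Pick v_3 = (0, 1, 0)ᵀ.
Then v_2 = N · v_3 = (5, -2, -4)ᵀ.
Then v_1 = N · v_2 = (-2, 0, 0)ᵀ.

Sanity check: (A − (1)·I) v_1 = (0, 0, 0)ᵀ = 0. ✓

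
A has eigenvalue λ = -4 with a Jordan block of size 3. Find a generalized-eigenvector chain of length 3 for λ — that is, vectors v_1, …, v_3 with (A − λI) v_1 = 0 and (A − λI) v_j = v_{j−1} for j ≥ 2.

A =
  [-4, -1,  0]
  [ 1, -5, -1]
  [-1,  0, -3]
A Jordan chain for λ = -4 of length 3:
v_1 = (-1, 0, -1)ᵀ
v_2 = (0, 1, -1)ᵀ
v_3 = (1, 0, 0)ᵀ

Let N = A − (-4)·I. We want v_3 with N^3 v_3 = 0 but N^2 v_3 ≠ 0; then v_{j-1} := N · v_j for j = 3, …, 2.

Pick v_3 = (1, 0, 0)ᵀ.
Then v_2 = N · v_3 = (0, 1, -1)ᵀ.
Then v_1 = N · v_2 = (-1, 0, -1)ᵀ.

Sanity check: (A − (-4)·I) v_1 = (0, 0, 0)ᵀ = 0. ✓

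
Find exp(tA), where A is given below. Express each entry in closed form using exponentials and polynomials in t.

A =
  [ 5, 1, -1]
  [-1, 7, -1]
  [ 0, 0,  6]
e^{tA} =
  [-t*exp(6*t) + exp(6*t), t*exp(6*t), -t*exp(6*t)]
  [-t*exp(6*t), t*exp(6*t) + exp(6*t), -t*exp(6*t)]
  [0, 0, exp(6*t)]

Strategy: write A = P · J · P⁻¹ where J is a Jordan canonical form, so e^{tA} = P · e^{tJ} · P⁻¹, and e^{tJ} can be computed block-by-block.

A has Jordan form
J =
  [6, 1, 0]
  [0, 6, 0]
  [0, 0, 6]
(up to reordering of blocks).

Per-block formulas:
  For a 2×2 Jordan block J_2(6): exp(t · J_2(6)) = e^(6t)·(I + t·N), where N is the 2×2 nilpotent shift.
  For a 1×1 block at λ = 6: exp(t · [6]) = [e^(6t)].

After assembling e^{tJ} and conjugating by P, we get:

e^{tA} =
  [-t*exp(6*t) + exp(6*t), t*exp(6*t), -t*exp(6*t)]
  [-t*exp(6*t), t*exp(6*t) + exp(6*t), -t*exp(6*t)]
  [0, 0, exp(6*t)]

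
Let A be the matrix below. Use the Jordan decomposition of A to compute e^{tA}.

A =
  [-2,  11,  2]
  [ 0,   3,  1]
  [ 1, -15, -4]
e^{tA} =
  [3*t^2*exp(-t)/2 - t*exp(-t) + exp(-t), 3*t^2*exp(-t)/2 + 11*t*exp(-t), 3*t^2*exp(-t)/2 + 2*t*exp(-t)]
  [t^2*exp(-t)/2, t^2*exp(-t)/2 + 4*t*exp(-t) + exp(-t), t^2*exp(-t)/2 + t*exp(-t)]
  [-2*t^2*exp(-t) + t*exp(-t), -2*t^2*exp(-t) - 15*t*exp(-t), -2*t^2*exp(-t) - 3*t*exp(-t) + exp(-t)]

Strategy: write A = P · J · P⁻¹ where J is a Jordan canonical form, so e^{tA} = P · e^{tJ} · P⁻¹, and e^{tJ} can be computed block-by-block.

A has Jordan form
J =
  [-1,  1,  0]
  [ 0, -1,  1]
  [ 0,  0, -1]
(up to reordering of blocks).

Per-block formulas:
  For a 3×3 Jordan block J_3(-1): exp(t · J_3(-1)) = e^(-1t)·(I + t·N + (t^2/2)·N^2), where N is the 3×3 nilpotent shift.

After assembling e^{tJ} and conjugating by P, we get:

e^{tA} =
  [3*t^2*exp(-t)/2 - t*exp(-t) + exp(-t), 3*t^2*exp(-t)/2 + 11*t*exp(-t), 3*t^2*exp(-t)/2 + 2*t*exp(-t)]
  [t^2*exp(-t)/2, t^2*exp(-t)/2 + 4*t*exp(-t) + exp(-t), t^2*exp(-t)/2 + t*exp(-t)]
  [-2*t^2*exp(-t) + t*exp(-t), -2*t^2*exp(-t) - 15*t*exp(-t), -2*t^2*exp(-t) - 3*t*exp(-t) + exp(-t)]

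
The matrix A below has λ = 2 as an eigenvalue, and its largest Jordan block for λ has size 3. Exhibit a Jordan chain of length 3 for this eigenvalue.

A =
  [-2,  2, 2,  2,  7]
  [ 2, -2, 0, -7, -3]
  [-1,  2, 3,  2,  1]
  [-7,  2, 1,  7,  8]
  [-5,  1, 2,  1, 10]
A Jordan chain for λ = 2 of length 3:
v_1 = (-1, 3, -3, -2, 0)ᵀ
v_2 = (2, -4, 2, 2, 1)ᵀ
v_3 = (0, 1, 0, 0, 0)ᵀ

Let N = A − (2)·I. We want v_3 with N^3 v_3 = 0 but N^2 v_3 ≠ 0; then v_{j-1} := N · v_j for j = 3, …, 2.

Pick v_3 = (0, 1, 0, 0, 0)ᵀ.
Then v_2 = N · v_3 = (2, -4, 2, 2, 1)ᵀ.
Then v_1 = N · v_2 = (-1, 3, -3, -2, 0)ᵀ.

Sanity check: (A − (2)·I) v_1 = (0, 0, 0, 0, 0)ᵀ = 0. ✓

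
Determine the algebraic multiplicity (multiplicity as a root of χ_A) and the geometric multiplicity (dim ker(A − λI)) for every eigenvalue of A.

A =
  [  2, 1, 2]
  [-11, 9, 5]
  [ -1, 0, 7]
λ = 6: alg = 3, geom = 1

Step 1 — factor the characteristic polynomial to read off the algebraic multiplicities:
  χ_A(x) = (x - 6)^3

Step 2 — compute geometric multiplicities via the rank-nullity identity g(λ) = n − rank(A − λI):
  rank(A − (6)·I) = 2, so dim ker(A − (6)·I) = n − 2 = 1

Summary:
  λ = 6: algebraic multiplicity = 3, geometric multiplicity = 1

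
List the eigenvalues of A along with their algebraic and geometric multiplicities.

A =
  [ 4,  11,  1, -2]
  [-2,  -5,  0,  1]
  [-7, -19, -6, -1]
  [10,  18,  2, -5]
λ = -3: alg = 4, geom = 2

Step 1 — factor the characteristic polynomial to read off the algebraic multiplicities:
  χ_A(x) = (x + 3)^4

Step 2 — compute geometric multiplicities via the rank-nullity identity g(λ) = n − rank(A − λI):
  rank(A − (-3)·I) = 2, so dim ker(A − (-3)·I) = n − 2 = 2

Summary:
  λ = -3: algebraic multiplicity = 4, geometric multiplicity = 2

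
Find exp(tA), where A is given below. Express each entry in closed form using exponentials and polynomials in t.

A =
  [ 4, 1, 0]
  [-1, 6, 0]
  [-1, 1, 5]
e^{tA} =
  [-t*exp(5*t) + exp(5*t), t*exp(5*t), 0]
  [-t*exp(5*t), t*exp(5*t) + exp(5*t), 0]
  [-t*exp(5*t), t*exp(5*t), exp(5*t)]

Strategy: write A = P · J · P⁻¹ where J is a Jordan canonical form, so e^{tA} = P · e^{tJ} · P⁻¹, and e^{tJ} can be computed block-by-block.

A has Jordan form
J =
  [5, 1, 0]
  [0, 5, 0]
  [0, 0, 5]
(up to reordering of blocks).

Per-block formulas:
  For a 1×1 block at λ = 5: exp(t · [5]) = [e^(5t)].
  For a 2×2 Jordan block J_2(5): exp(t · J_2(5)) = e^(5t)·(I + t·N), where N is the 2×2 nilpotent shift.

After assembling e^{tJ} and conjugating by P, we get:

e^{tA} =
  [-t*exp(5*t) + exp(5*t), t*exp(5*t), 0]
  [-t*exp(5*t), t*exp(5*t) + exp(5*t), 0]
  [-t*exp(5*t), t*exp(5*t), exp(5*t)]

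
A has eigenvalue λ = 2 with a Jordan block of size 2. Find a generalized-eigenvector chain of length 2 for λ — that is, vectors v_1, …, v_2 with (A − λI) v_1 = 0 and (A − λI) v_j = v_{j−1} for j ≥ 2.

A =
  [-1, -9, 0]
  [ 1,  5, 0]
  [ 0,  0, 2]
A Jordan chain for λ = 2 of length 2:
v_1 = (-3, 1, 0)ᵀ
v_2 = (1, 0, 0)ᵀ

Let N = A − (2)·I. We want v_2 with N^2 v_2 = 0 but N^1 v_2 ≠ 0; then v_{j-1} := N · v_j for j = 2, …, 2.

Pick v_2 = (1, 0, 0)ᵀ.
Then v_1 = N · v_2 = (-3, 1, 0)ᵀ.

Sanity check: (A − (2)·I) v_1 = (0, 0, 0)ᵀ = 0. ✓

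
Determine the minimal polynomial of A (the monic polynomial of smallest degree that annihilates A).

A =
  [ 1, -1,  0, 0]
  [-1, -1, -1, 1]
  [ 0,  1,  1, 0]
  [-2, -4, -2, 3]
x^3 - 3*x^2 + 3*x - 1

The characteristic polynomial is χ_A(x) = (x - 1)^4, so the eigenvalues are known. The minimal polynomial is
  m_A(x) = Π_λ (x − λ)^{k_λ}
where k_λ is the size of the *largest* Jordan block for λ (equivalently, the smallest k with (A − λI)^k v = 0 for every generalised eigenvector v of λ).

  λ = 1: largest Jordan block has size 3, contributing (x − 1)^3

So m_A(x) = (x - 1)^3 = x^3 - 3*x^2 + 3*x - 1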